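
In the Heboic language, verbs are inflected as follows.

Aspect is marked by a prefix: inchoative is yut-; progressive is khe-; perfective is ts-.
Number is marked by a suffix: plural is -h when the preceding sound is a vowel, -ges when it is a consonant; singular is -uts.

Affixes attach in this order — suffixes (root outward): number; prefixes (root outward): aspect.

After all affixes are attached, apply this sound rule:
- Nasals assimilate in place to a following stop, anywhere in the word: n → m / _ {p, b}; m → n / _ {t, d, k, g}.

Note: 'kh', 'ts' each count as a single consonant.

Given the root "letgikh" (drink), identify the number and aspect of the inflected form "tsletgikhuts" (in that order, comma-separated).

singular, perfective

Segment: ts-letgikh-uts.
number: -uts → singular.
aspect: ts- → perfective.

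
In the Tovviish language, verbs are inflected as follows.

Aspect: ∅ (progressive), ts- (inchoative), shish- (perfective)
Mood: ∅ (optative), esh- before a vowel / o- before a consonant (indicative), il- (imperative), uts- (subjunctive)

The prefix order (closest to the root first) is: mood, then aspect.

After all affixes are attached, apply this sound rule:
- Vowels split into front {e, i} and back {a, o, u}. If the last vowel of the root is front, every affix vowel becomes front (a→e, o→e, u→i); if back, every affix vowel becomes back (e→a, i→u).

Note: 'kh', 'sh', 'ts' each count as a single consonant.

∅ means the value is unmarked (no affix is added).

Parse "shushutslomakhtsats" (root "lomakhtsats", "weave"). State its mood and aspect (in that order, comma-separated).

Segment: shish-uts-lomakhtsats.
mood: uts- → subjunctive.
aspect: shish- → perfective.

subjunctive, perfective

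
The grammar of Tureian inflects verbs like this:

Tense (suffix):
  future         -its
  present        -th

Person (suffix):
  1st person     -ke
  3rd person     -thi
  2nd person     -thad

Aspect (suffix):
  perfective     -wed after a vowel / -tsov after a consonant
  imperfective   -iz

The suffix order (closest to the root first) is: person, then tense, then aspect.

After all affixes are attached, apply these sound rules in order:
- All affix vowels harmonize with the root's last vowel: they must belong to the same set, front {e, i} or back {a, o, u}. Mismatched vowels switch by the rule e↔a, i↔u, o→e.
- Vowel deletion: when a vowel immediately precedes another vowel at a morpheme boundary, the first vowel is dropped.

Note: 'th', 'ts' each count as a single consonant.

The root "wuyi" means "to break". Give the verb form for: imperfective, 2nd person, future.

wuyitheditsiz

Attach person 2nd person -thad → wuyithad.
Attach tense future -its → wuyithadits.
Attach aspect imperfective -iz → wuyithaditsiz.
Apply vowel harmony: wuyithaditsiz → wuyitheditsiz.
Vowel deletion: no change.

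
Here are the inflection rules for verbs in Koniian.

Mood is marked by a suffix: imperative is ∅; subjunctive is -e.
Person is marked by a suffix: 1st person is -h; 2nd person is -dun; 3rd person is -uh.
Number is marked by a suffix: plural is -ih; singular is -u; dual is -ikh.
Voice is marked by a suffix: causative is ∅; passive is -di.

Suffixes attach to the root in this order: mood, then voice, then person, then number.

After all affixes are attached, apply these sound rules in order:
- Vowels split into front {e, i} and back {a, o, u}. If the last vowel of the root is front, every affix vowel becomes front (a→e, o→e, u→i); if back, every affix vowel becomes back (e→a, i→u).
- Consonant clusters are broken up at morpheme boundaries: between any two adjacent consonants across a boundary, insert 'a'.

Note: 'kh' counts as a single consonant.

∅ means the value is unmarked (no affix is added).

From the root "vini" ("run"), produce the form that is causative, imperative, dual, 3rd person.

mood = imperative: zero marking, form stays vini.
voice = causative: zero marking, form stays vini.
Attach person 3rd person -uh → viniuh.
Attach number dual -ikh → viniuhikh.
Apply vowel harmony: viniuhikh → viniihikh.
Epenthesis: no change.

viniihikh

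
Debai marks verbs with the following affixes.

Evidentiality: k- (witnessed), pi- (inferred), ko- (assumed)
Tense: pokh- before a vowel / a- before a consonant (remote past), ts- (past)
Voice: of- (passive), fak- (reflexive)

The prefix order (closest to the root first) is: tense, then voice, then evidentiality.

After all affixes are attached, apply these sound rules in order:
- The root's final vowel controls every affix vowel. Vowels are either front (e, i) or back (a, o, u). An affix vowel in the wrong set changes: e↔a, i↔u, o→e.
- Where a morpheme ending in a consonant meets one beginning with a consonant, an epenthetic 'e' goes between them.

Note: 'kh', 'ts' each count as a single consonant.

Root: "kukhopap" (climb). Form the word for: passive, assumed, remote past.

koofakukhopap

Attach tense remote past a- (before consonant 'k') → akukhopap.
Attach voice passive of- → ofakukhopap.
Attach evidentiality assumed ko- → koofakukhopap.
Vowel harmony: no change.
Epenthesis: no change.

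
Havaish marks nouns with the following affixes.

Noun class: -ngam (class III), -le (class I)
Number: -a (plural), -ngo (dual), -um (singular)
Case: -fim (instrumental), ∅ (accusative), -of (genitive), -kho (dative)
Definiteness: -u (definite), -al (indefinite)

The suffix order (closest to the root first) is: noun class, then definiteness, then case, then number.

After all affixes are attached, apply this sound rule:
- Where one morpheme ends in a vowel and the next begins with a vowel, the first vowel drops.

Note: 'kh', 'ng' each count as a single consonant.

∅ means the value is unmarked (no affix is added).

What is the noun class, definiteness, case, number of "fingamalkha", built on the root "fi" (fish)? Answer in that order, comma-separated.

Segment: fi-ngam-al-kho-a.
noun class: -ngam → class III.
definiteness: -al → indefinite.
case: -kho → dative.
number: -a → plural.

class III, indefinite, dative, plural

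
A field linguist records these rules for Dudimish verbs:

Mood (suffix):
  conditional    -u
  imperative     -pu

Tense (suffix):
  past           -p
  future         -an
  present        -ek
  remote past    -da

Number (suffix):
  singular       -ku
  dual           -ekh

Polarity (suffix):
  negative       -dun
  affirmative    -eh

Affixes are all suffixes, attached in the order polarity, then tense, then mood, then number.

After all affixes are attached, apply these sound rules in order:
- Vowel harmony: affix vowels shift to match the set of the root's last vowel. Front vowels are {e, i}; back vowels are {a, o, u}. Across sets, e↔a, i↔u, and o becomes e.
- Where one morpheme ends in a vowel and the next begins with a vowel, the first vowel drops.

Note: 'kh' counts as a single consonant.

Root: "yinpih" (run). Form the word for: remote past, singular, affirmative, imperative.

Attach polarity affirmative -eh → yinpiheh.
Attach tense remote past -da → yinpihehda.
Attach mood imperative -pu → yinpihehdapu.
Attach number singular -ku → yinpihehdapuku.
Apply vowel harmony: yinpihehdapuku → yinpihehdepiki.
Vowel deletion: no change.

yinpihehdepiki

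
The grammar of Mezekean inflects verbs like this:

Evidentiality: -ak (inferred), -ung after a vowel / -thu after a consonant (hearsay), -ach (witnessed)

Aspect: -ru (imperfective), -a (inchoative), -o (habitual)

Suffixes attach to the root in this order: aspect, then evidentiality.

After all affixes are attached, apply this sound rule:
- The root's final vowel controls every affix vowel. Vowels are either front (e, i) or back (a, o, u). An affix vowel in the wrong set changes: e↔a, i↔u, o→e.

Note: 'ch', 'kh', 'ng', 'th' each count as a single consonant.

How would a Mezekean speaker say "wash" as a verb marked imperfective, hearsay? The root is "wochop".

wochopruung

Attach aspect imperfective -ru → wochopru.
Attach evidentiality hearsay -ung (after vowel 'u') → wochopruung.
Vowel harmony: no change.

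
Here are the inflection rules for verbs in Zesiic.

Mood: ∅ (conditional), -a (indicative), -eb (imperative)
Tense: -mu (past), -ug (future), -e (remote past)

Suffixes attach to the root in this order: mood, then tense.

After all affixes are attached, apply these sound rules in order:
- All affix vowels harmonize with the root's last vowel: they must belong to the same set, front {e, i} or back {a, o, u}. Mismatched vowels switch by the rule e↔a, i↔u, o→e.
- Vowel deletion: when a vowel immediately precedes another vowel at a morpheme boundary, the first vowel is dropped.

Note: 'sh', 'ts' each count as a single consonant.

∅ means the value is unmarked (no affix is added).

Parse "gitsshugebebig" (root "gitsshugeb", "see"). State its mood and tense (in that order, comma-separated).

imperative, future

Segment: gitsshugeb-eb-ug.
mood: -eb → imperative.
tense: -ug → future.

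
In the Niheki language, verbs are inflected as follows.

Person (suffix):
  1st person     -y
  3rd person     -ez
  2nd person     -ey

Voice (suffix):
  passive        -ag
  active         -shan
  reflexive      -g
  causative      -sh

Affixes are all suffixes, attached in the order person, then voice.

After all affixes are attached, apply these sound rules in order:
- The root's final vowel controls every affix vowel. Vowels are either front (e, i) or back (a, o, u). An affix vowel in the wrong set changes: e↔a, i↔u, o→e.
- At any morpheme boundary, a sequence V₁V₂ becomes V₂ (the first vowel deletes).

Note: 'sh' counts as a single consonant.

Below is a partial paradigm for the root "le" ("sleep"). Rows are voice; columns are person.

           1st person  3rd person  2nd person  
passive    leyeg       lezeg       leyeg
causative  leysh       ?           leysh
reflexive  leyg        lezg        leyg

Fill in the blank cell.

Attach person 3rd person -ez → leez.
Attach voice causative -sh → leezsh.
Vowel harmony: no change.
Apply vowel deletion: leezsh → lezsh.

lezsh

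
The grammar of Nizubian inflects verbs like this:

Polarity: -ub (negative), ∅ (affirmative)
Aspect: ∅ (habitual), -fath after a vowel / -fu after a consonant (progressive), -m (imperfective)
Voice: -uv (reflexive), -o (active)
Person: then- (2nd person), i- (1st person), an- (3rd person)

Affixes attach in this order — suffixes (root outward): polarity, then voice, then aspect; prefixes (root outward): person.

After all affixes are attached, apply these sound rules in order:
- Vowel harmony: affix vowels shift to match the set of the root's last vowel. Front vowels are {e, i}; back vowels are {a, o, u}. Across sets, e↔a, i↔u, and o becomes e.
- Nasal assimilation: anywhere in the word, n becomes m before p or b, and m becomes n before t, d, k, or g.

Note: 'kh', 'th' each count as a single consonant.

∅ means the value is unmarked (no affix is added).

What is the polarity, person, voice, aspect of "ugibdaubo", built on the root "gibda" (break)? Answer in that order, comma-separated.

negative, 1st person, active, habitual

Segment: i-gibda-ub-o.
polarity: -ub → negative.
person: i- → 1st person.
voice: -o → active.
aspect: ∅ → habitual.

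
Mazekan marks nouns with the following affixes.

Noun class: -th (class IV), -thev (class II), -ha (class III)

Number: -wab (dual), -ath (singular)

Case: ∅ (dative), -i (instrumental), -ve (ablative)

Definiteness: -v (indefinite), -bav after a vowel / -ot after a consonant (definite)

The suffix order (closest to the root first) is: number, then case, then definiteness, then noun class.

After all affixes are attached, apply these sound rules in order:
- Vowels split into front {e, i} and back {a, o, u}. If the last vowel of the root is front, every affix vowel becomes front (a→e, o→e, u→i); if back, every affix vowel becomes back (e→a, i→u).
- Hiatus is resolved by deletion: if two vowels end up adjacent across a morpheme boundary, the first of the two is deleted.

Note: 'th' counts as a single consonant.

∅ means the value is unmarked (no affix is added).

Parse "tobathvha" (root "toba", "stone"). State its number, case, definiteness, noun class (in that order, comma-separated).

Segment: toba-ath-v-ha.
number: -ath → singular.
case: ∅ → dative.
definiteness: -v → indefinite.
noun class: -ha → class III.

singular, dative, indefinite, class III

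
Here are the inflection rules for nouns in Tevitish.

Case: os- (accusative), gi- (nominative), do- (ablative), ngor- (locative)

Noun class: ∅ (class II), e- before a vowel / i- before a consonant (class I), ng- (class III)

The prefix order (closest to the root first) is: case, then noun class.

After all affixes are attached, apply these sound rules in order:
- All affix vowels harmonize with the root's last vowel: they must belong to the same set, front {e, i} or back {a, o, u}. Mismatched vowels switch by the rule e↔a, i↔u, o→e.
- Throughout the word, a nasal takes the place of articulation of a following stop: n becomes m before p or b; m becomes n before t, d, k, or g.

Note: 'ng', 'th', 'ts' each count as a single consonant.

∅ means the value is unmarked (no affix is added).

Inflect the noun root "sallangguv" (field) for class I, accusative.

Attach case accusative os- → ossallangguv.
Attach noun class class I e- (before vowel 'o') → eossallangguv.
Apply vowel harmony: eossallangguv → aossallangguv.
Nasal assimilation: no change.

aossallangguv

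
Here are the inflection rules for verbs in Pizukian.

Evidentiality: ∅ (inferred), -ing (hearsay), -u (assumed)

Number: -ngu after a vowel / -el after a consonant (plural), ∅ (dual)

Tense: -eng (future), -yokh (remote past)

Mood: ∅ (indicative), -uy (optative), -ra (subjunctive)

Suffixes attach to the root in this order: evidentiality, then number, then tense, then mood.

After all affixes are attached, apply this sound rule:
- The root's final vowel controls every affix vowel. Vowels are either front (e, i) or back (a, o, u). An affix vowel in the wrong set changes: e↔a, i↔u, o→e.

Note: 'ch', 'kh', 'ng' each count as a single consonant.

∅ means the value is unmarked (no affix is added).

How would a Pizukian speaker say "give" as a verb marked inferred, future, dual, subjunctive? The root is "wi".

evidentiality = inferred: zero marking, form stays wi.
number = dual: zero marking, form stays wi.
Attach tense future -eng → wieng.
Attach mood subjunctive -ra → wiengra.
Apply vowel harmony: wiengra → wiengre.

wiengre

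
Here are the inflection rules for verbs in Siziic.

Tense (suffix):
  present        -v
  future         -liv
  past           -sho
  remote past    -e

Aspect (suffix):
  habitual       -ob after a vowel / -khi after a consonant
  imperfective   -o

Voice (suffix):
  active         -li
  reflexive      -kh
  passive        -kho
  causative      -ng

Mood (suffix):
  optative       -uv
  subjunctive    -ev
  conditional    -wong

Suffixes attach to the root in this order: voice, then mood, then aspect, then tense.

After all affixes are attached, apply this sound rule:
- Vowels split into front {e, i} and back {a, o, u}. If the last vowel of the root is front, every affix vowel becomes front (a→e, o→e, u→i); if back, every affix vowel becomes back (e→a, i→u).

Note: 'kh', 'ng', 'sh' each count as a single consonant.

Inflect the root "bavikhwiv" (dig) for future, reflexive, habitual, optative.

Attach voice reflexive -kh → bavikhwivkh.
Attach mood optative -uv → bavikhwivkhuv.
Attach aspect habitual -khi (after consonant 'v') → bavikhwivkhuvkhi.
Attach tense future -liv → bavikhwivkhuvkhiliv.
Apply vowel harmony: bavikhwivkhuvkhiliv → bavikhwivkhivkhiliv.

bavikhwivkhivkhiliv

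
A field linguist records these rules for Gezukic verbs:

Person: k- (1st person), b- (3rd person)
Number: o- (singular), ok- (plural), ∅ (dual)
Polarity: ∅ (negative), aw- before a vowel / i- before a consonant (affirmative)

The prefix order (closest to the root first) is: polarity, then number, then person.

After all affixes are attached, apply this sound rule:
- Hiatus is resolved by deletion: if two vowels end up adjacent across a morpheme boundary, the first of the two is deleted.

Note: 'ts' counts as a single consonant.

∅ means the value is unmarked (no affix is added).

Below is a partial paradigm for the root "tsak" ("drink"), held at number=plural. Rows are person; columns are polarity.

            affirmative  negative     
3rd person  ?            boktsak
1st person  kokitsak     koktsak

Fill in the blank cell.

bokitsak

Attach polarity affirmative i- (before consonant 'ts') → itsak.
Attach number plural ok- → okitsak.
Attach person 3rd person b- → bokitsak.
Vowel deletion: no change.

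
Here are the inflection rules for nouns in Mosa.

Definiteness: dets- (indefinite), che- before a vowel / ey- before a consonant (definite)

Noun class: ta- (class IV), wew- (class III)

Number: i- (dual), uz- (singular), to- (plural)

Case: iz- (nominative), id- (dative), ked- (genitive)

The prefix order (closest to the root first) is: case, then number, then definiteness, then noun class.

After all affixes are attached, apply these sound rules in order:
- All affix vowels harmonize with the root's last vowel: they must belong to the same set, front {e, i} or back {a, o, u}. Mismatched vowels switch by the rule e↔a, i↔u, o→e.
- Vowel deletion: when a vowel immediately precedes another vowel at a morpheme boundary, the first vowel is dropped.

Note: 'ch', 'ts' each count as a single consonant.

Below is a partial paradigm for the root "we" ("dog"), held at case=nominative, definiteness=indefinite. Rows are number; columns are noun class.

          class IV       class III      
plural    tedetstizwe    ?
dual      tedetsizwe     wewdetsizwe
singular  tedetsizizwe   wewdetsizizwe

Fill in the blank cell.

Attach case nominative iz- → izwe.
Attach number plural to- → toizwe.
Attach definiteness indefinite dets- → detstoizwe.
Attach noun class class III wew- → wewdetstoizwe.
Apply vowel harmony: wewdetstoizwe → wewdetsteizwe.
Apply vowel deletion: wewdetsteizwe → wewdetstizwe.

wewdetstizwe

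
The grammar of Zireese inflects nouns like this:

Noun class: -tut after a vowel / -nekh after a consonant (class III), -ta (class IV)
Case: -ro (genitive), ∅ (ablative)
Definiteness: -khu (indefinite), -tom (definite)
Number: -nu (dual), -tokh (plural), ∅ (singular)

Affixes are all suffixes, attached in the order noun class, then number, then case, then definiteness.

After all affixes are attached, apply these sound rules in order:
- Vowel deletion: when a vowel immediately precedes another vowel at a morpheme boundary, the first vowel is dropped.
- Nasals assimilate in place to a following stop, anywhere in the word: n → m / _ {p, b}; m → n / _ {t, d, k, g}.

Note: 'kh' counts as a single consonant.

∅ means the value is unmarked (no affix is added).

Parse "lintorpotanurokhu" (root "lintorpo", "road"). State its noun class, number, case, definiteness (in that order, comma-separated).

class IV, dual, genitive, indefinite

Segment: lintorpo-ta-nu-ro-khu.
noun class: -ta → class IV.
number: -nu → dual.
case: -ro → genitive.
definiteness: -khu → indefinite.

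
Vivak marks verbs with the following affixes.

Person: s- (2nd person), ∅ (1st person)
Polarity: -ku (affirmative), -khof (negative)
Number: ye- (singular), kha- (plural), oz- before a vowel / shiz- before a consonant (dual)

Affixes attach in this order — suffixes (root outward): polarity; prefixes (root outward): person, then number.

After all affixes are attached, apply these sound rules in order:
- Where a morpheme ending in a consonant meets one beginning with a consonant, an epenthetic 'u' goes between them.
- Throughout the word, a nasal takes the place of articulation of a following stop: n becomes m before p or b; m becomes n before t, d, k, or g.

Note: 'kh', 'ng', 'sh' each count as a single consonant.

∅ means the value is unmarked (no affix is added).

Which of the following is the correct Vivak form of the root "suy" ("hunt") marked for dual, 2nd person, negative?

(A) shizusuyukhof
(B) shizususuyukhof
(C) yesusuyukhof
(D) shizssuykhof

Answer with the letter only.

B

Attach polarity negative -khof → suykhof.
Attach person 2nd person s- → ssuykhof.
Attach number dual shiz- (before consonant 's') → shizssuykhof.
Apply epenthesis: shizssuykhof → shizususuyukhof.
Nasal assimilation: no change.
So the correct form is shizususuyukhof, option (B).
(D) shizssuykhof is wrong: it fails to apply the sound rule(s).
(C) yesusuyukhof is wrong: it uses singular instead of dual for number.
(A) shizusuyukhof is wrong: it uses 1st person instead of 2nd person for person.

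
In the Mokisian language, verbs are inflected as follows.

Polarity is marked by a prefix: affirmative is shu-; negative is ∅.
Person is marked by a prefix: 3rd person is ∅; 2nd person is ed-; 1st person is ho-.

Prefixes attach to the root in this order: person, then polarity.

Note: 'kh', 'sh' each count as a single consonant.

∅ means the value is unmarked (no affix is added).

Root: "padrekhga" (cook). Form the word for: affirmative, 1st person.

shuhopadrekhga

Attach person 1st person ho- → hopadrekhga.
Attach polarity affirmative shu- → shuhopadrekhga.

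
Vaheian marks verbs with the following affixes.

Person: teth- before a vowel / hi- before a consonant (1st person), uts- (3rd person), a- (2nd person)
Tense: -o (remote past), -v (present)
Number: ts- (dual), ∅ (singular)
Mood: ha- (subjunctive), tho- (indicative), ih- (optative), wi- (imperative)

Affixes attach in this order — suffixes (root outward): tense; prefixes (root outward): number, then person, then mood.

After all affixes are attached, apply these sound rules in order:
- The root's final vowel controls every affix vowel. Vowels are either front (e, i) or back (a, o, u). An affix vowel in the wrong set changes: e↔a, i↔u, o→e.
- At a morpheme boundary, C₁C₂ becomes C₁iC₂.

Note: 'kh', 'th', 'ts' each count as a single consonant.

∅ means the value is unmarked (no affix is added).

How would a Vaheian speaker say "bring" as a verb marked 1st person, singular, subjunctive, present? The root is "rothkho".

number = singular: zero marking, form stays rothkho.
Attach person 1st person hi- (before consonant 'r') → hirothkho.
Attach mood subjunctive ha- → hahirothkho.
Attach tense present -v → hahirothkhov.
Apply vowel harmony: hahirothkhov → hahurothkhov.
Epenthesis: no change.

hahurothkhov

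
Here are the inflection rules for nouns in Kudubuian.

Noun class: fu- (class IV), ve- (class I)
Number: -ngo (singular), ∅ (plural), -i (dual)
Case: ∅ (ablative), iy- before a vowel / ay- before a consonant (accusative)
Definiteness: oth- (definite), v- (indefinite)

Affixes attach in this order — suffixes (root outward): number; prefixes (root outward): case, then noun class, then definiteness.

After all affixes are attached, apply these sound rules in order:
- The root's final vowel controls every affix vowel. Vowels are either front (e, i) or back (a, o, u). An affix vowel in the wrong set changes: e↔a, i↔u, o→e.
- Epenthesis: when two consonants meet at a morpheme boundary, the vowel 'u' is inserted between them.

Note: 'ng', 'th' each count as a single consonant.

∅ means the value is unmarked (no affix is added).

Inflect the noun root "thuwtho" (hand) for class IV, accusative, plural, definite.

number = plural: zero marking, form stays thuwtho.
Attach case accusative ay- (before consonant 'th') → aythuwtho.
Attach noun class class IV fu- → fuaythuwtho.
Attach definiteness definite oth- → othfuaythuwtho.
Vowel harmony: no change.
Apply epenthesis: othfuaythuwtho → othufuayuthuwtho.

othufuayuthuwtho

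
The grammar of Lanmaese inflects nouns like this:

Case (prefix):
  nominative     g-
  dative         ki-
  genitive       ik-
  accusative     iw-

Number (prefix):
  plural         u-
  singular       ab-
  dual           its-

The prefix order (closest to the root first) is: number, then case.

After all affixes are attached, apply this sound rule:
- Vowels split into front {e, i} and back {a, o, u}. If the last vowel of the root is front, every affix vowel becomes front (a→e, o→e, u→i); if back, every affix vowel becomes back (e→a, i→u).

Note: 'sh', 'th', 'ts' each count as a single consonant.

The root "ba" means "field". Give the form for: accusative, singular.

Attach number singular ab- → abba.
Attach case accusative iw- → iwabba.
Apply vowel harmony: iwabba → uwabba.

uwabba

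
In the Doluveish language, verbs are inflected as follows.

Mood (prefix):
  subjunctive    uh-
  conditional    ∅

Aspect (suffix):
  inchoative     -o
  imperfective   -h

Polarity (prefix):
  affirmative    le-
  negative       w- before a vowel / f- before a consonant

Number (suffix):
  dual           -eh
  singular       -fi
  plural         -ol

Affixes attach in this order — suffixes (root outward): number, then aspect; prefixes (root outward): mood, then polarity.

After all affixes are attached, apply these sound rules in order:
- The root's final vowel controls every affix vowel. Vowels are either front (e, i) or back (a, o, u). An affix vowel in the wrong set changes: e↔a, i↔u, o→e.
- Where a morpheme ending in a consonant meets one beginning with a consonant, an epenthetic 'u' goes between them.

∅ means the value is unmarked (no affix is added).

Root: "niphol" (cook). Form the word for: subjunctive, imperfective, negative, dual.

wuhunipholahuh

Attach mood subjunctive uh- → uhniphol.
Attach number dual -eh → uhnipholeh.
Attach aspect imperfective -h → uhnipholehh.
Attach polarity negative w- (before vowel 'u') → wuhnipholehh.
Apply vowel harmony: wuhnipholehh → wuhnipholahh.
Apply epenthesis: wuhnipholahh → wuhunipholahuh.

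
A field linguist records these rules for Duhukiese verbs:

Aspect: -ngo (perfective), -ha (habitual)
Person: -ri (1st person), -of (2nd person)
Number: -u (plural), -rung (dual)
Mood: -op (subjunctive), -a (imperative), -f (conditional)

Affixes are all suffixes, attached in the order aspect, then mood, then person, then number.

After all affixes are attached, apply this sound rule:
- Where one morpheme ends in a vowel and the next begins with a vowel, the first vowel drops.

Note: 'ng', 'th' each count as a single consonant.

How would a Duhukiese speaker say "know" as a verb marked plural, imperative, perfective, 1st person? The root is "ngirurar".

ngirurarngaru

Attach aspect perfective -ngo → ngirurarngo.
Attach mood imperative -a → ngirurarngoa.
Attach person 1st person -ri → ngirurarngoari.
Attach number plural -u → ngirurarngoariu.
Apply vowel deletion: ngirurarngoariu → ngirurarngaru.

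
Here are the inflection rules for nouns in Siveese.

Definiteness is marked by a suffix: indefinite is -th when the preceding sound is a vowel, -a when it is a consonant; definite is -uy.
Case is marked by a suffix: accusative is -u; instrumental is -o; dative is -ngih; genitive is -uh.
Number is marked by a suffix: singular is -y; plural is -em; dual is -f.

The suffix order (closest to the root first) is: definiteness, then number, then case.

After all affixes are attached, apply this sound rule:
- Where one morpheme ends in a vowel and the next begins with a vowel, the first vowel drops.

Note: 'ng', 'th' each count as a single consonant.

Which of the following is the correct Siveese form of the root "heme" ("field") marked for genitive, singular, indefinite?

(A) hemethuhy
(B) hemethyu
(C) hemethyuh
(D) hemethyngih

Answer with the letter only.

C

Attach definiteness indefinite -th (after vowel 'e') → hemeth.
Attach number singular -y → hemethy.
Attach case genitive -uh → hemethyuh.
Vowel deletion: no change.
So the correct form is hemethyuh, option (C).
(B) hemethyu is wrong: it uses accusative instead of genitive for case.
(D) hemethyngih is wrong: it uses dative instead of genitive for case.
(A) hemethuhy is wrong: it has the affixes in the wrong order.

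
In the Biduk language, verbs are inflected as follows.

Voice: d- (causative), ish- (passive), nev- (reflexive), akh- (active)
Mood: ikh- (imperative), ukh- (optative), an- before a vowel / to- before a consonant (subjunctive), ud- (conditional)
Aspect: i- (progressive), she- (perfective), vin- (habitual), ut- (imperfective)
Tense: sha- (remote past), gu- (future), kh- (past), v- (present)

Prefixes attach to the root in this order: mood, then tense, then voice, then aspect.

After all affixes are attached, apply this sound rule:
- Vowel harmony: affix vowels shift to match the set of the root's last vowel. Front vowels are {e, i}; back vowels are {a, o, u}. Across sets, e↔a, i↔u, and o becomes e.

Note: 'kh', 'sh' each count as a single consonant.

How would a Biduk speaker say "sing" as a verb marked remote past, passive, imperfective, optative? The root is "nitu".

utushshaukhnitu

Attach mood optative ukh- → ukhnitu.
Attach tense remote past sha- → shaukhnitu.
Attach voice passive ish- → ishshaukhnitu.
Attach aspect imperfective ut- → utishshaukhnitu.
Apply vowel harmony: utishshaukhnitu → utushshaukhnitu.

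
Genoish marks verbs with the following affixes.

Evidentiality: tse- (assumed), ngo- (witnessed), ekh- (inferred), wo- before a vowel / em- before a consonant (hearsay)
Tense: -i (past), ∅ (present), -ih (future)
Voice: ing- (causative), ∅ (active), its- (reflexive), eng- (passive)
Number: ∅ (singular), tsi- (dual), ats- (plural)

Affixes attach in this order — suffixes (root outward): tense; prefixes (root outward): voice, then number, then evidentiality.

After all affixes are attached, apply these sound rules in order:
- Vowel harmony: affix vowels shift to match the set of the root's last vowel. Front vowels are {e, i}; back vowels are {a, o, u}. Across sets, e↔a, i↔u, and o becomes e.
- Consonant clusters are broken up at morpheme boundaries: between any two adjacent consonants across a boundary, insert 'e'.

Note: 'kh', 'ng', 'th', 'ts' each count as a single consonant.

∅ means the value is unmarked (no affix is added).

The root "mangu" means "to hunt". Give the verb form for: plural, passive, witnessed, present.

ngoatsangemangu

Attach voice passive eng- → engmangu.
Attach number plural ats- → atsengmangu.
Attach evidentiality witnessed ngo- → ngoatsengmangu.
tense = present: zero marking, form stays ngoatsengmangu.
Apply vowel harmony: ngoatsengmangu → ngoatsangmangu.
Apply epenthesis: ngoatsangmangu → ngoatsangemangu.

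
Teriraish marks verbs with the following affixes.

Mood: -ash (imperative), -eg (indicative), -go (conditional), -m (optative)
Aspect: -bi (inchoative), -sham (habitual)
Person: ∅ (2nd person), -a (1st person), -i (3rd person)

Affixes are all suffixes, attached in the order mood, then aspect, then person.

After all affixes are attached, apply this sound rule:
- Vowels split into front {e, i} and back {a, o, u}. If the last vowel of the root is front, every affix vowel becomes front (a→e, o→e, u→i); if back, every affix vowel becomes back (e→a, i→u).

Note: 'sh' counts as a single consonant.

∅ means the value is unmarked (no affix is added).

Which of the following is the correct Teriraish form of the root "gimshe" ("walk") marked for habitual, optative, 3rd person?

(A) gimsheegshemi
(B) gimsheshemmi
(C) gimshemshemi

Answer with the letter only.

C

Attach mood optative -m → gimshem.
Attach aspect habitual -sham → gimshemsham.
Attach person 3rd person -i → gimshemshami.
Apply vowel harmony: gimshemshami → gimshemshemi.
So the correct form is gimshemshemi, option (C).
(A) gimsheegshemi is wrong: it uses indicative instead of optative for mood.
(B) gimsheshemmi is wrong: it has the affixes in the wrong order.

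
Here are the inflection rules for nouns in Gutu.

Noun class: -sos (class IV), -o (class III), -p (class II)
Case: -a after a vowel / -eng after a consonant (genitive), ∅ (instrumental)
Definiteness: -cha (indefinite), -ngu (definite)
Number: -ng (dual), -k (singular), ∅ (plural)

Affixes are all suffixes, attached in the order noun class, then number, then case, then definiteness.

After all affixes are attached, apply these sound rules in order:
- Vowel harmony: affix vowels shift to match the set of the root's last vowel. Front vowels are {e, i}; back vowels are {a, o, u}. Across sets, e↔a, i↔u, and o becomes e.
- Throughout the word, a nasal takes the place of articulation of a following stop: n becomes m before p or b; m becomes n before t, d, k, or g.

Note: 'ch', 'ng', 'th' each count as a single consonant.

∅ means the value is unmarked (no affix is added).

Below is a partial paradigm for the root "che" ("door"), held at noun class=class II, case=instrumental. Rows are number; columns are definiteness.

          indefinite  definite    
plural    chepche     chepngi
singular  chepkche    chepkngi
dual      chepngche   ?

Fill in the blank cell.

chepngngi

Attach noun class class II -p → chep.
Attach number dual -ng → chepng.
case = instrumental: zero marking, form stays chepng.
Attach definiteness definite -ngu → chepngngu.
Apply vowel harmony: chepngngu → chepngngi.
Nasal assimilation: no change.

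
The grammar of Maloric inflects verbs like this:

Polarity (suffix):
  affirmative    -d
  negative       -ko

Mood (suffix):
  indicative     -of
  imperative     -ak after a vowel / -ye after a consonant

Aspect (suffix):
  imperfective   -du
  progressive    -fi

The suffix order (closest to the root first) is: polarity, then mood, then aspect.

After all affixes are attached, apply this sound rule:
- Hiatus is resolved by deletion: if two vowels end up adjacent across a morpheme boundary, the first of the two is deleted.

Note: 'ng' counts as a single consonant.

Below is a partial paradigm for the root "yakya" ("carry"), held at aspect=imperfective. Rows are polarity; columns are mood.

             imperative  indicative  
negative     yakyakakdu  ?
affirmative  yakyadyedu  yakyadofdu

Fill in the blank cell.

Attach polarity negative -ko → yakyako.
Attach mood indicative -of → yakyakoof.
Attach aspect imperfective -du → yakyakoofdu.
Apply vowel deletion: yakyakoofdu → yakyakofdu.

yakyakofdu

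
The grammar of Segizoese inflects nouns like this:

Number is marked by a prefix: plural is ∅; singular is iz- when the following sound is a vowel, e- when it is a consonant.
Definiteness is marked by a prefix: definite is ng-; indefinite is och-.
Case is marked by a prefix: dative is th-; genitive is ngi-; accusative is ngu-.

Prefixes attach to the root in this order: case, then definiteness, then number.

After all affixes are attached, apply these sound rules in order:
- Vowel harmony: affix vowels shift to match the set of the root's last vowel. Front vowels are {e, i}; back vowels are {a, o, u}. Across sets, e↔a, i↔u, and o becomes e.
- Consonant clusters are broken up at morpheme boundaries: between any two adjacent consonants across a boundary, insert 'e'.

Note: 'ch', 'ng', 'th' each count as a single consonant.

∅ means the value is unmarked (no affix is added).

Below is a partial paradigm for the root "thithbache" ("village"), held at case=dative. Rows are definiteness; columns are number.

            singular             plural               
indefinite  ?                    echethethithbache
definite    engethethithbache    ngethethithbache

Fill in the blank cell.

izechethethithbache

Attach case dative th- → ththithbache.
Attach definiteness indefinite och- → ochththithbache.
Attach number singular iz- (before vowel 'o') → izochththithbache.
Apply vowel harmony: izochththithbache → izechththithbache.
Apply epenthesis: izechththithbache → izechethethithbache.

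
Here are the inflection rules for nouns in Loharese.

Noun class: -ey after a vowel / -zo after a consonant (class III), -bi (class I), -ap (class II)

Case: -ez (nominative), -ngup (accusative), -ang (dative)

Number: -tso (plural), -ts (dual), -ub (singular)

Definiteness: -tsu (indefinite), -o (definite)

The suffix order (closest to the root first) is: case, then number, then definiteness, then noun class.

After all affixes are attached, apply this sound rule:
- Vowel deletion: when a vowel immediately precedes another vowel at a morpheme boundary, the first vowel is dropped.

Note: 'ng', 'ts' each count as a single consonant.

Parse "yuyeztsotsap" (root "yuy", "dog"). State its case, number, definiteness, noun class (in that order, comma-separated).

nominative, plural, indefinite, class II

Segment: yuy-ez-tso-tsu-ap.
case: -ez → nominative.
number: -tso → plural.
definiteness: -tsu → indefinite.
noun class: -ap → class II.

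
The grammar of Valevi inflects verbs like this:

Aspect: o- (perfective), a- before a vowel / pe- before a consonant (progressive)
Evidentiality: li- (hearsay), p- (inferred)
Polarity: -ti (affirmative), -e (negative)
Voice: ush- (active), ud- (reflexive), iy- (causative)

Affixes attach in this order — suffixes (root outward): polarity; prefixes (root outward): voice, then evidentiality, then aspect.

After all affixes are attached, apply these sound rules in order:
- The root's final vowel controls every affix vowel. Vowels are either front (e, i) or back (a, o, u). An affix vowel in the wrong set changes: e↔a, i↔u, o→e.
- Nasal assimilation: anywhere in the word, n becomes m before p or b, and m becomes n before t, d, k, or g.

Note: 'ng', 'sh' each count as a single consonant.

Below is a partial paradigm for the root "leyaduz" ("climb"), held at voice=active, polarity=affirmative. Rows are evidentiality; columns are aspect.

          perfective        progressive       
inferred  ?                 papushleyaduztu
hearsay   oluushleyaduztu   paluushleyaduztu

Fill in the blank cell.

Attach voice active ush- → ushleyaduz.
Attach polarity affirmative -ti → ushleyaduzti.
Attach evidentiality inferred p- → pushleyaduzti.
Attach aspect perfective o- → opushleyaduzti.
Apply vowel harmony: opushleyaduzti → opushleyaduztu.
Nasal assimilation: no change.

opushleyaduztu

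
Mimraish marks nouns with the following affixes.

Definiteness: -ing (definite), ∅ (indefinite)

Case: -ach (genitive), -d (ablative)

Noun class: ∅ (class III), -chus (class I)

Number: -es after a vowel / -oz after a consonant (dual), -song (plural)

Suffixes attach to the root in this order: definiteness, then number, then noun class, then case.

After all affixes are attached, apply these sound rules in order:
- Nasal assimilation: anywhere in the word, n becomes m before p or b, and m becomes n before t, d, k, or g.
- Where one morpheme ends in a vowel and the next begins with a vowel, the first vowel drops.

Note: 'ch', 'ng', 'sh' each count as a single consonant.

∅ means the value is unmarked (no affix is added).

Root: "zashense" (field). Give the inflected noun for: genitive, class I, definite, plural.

Attach definiteness definite -ing → zashenseing.
Attach number plural -song → zashenseingsong.
Attach noun class class I -chus → zashenseingsongchus.
Attach case genitive -ach → zashenseingsongchusach.
Nasal assimilation: no change.
Apply vowel deletion: zashenseingsongchusach → zashensingsongchusach.

zashensingsongchusach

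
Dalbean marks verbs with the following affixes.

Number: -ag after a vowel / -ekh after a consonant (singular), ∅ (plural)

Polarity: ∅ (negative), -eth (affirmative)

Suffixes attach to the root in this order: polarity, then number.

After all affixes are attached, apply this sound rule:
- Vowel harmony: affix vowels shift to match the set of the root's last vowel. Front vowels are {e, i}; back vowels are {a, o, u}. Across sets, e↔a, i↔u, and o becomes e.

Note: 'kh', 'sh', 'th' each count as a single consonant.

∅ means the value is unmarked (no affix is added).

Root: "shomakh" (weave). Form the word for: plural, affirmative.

shomakhath

Attach polarity affirmative -eth → shomakheth.
number = plural: zero marking, form stays shomakheth.
Apply vowel harmony: shomakheth → shomakhath.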